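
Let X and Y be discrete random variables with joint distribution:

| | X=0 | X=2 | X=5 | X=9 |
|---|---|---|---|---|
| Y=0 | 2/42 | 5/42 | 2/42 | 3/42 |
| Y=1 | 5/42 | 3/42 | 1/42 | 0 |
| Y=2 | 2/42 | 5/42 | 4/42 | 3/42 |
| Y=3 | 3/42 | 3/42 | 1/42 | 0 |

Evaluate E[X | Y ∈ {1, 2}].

P(Y ∈ {1, 2}) = 23/42.
Σ X·P over the event = 0·(5/42) + 0·(2/42) + 2·(3/42) + 2·(5/42) + 5·(1/42) + 5·(4/42) + 9·(3/42) = 34/21.
E[X | Y ∈ {1, 2}] = (34/21) / (23/42) = 68/23.

68/23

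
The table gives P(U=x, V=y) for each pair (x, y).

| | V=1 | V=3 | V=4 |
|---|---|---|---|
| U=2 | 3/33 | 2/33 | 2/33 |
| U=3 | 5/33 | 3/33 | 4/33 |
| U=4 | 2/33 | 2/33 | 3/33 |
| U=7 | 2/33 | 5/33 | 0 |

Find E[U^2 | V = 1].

187/12

P(V = 1) = 4/11.
Σ U^2·P over the event = 4·(3/33) + 9·(5/33) + 16·(2/33) + 49·(2/33) = 17/3.
E[U^2 | V = 1] = (17/3) / (4/11) = 187/12.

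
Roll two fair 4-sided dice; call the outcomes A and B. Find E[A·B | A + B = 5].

5

P(A + B = 5) = 1/4.
Summing AB·P(x,y) over outcomes with A + B = 5 gives 5/4.
E[A·B | A + B = 5] = (5/4) / (1/4) = 5.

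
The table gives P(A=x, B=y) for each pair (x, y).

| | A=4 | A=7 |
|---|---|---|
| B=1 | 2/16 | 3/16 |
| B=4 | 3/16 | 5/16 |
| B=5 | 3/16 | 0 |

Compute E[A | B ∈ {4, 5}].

P(B ∈ {4, 5}) = 11/16.
Σ A·P over the event = 4·(3/16) + 4·(3/16) + 7·(5/16) = 59/16.
E[A | B ∈ {4, 5}] = (59/16) / (11/16) = 59/11.

59/11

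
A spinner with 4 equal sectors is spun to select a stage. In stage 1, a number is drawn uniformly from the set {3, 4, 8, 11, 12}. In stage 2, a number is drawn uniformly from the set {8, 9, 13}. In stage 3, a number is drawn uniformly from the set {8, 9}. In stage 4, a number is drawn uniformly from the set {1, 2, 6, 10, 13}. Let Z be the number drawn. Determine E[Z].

E[Z | stage 1] = (3+4+8+11+12)/5 = 38/5.
E[Z | stage 2] = (8+9+13)/3 = 10.
E[Z | stage 3] = (8+9)/2 = 17/2.
E[Z | stage 4] = (1+2+6+10+13)/5 = 32/5.
E[Z] = (1/4)·(38/5) + (1/4)·(10) + (1/4)·(17/2) + (1/4)·(32/5) = 65/8.

65/8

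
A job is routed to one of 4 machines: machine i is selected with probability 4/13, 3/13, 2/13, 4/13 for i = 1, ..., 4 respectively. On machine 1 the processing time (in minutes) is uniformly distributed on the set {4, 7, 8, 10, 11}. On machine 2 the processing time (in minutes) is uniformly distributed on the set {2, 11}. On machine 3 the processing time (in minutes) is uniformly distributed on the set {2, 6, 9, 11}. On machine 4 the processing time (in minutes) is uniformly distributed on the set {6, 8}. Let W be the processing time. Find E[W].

E[W | machine 1] = (4+7+8+10+11)/5 = 8.
E[W | machine 2] = (2+11)/2 = 13/2.
E[W | machine 3] = (2+6+9+11)/4 = 7.
E[W | machine 4] = (6+8)/2 = 7.
By the law of total expectation,
E[W] = (4/13)·(8) + (3/13)·(13/2) + (2/13)·(7) + (4/13)·(7) = 187/26.

187/26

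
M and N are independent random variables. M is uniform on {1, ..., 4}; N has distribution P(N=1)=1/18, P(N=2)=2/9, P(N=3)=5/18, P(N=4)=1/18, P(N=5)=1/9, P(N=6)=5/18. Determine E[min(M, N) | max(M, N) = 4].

17/7

P(max(M, N) = 4) = 7/36.
Summing min(M,N)·P(x,y) over outcomes with max(M, N) = 4 gives 17/36.
E[min(M, N) | max(M, N) = 4] = (17/36) / (7/36) = 17/7.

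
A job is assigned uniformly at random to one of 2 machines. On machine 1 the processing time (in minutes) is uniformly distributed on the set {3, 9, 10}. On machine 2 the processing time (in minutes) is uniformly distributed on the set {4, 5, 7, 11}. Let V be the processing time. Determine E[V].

E[V | machine 1] = (3+9+10)/3 = 22/3.
E[V | machine 2] = (4+5+7+11)/4 = 27/4.
E[V] = (1/2)·(22/3) + (1/2)·(27/4) = 169/24.

169/24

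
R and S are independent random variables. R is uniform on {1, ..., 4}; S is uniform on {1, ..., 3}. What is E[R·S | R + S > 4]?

Outcomes with R + S > 4: (2,3), (3,2), (3,3), (4,1), (4,2), (4,3), each with probability 1/12.
E[R·S | R + S > 4] = (6 + 6 + 9 + 4 + 8 + 12) / 6 = 15/2.

15/2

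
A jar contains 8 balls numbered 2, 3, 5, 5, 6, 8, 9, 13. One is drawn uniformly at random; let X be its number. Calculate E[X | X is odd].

7

P(X is odd) = 5/8.
Σ over the event: 3·1/8 + 5·1/4 + 9·1/8 + 13·1/8 = 35/8.
E[X | X is odd] = (35/8) / (5/8) = 7.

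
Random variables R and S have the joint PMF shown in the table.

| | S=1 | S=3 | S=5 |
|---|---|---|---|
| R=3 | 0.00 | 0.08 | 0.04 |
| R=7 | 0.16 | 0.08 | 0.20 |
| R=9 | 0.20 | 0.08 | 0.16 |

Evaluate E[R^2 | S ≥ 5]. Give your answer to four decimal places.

P(S ≥ 5) = 0.40.
Σ R^2·P over the event = 9·(0.04) + 49·(0.20) + 81·(0.16) = 23.12.
E[R^2 | S ≥ 5] = (23.12) / (0.40) = 57.8000.

57.8000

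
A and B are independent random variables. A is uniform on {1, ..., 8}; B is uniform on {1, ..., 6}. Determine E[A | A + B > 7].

P(A + B > 7) = 9/16.
Summing A·P(x,y) over outcomes with A + B > 7 gives 10/3.
E[A | A + B > 7] = (10/3) / (9/16) = 160/27.

160/27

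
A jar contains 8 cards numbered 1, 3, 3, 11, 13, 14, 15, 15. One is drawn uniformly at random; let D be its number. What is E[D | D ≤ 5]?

P(D ≤ 5) = 3/8.
Σ over the event: 1·1/8 + 3·1/4 = 7/8.
E[D | D ≤ 5] = (7/8) / (3/8) = 7/3.

7/3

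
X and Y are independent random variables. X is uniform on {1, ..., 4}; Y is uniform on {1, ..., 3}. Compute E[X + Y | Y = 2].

9/2

Outcomes with Y = 2: (1,2), (2,2), (3,2), (4,2), each with probability 1/12.
E[X + Y | Y = 2] = (3 + 4 + 5 + 6) / 4 = 9/2.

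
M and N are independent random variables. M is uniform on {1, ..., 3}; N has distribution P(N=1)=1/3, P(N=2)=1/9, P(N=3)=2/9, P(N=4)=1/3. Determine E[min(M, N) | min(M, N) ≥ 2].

P(min(M, N) ≥ 2) = 4/9.
Summing min(M,N)·P(x,y) over outcomes with min(M, N) ≥ 2 gives 29/27.
E[min(M, N) | min(M, N) ≥ 2] = (29/27) / (4/9) = 29/12.

29/12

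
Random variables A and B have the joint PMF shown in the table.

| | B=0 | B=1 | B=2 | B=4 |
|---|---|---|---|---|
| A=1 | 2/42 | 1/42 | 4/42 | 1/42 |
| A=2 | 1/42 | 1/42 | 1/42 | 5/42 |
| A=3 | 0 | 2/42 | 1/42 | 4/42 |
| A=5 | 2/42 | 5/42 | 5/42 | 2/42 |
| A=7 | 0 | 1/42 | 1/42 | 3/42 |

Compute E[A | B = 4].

18/5

P(B = 4) = 5/14.
Σ A·P over the event = 1·(1/42) + 2·(5/42) + 3·(4/42) + 5·(2/42) + 7·(3/42) = 9/7.
E[A | B = 4] = (9/7) / (5/14) = 18/5.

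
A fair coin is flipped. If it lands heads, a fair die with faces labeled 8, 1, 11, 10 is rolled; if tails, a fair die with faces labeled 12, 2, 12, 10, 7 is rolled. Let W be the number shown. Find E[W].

E[W | heads] = (8+1+11+10)/4 = 15/2.
E[W | tails] = (12+2+12+10+7)/5 = 43/5.
E[W] = (1/2)·(15/2) + (1/2)·(43/5) = 161/20.

161/20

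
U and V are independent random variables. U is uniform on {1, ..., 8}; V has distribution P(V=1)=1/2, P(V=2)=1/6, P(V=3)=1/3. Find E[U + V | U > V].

261/37

P(U > V) = 37/48.
Summing (U+V)·P(x,y) over outcomes with U > V gives 87/16.
E[U + V | U > V] = (87/16) / (37/48) = 261/37.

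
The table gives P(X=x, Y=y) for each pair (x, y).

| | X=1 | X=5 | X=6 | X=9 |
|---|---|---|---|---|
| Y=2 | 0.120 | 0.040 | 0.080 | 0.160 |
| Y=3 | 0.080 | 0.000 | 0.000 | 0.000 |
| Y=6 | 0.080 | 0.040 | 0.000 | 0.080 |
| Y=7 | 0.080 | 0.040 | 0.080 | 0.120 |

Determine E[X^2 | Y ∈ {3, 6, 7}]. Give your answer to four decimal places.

35.5333

P(Y ∈ {3, 6, 7}) = 0.600.
Σ X^2·P over the event = 1·(0.080) + 1·(0.080) + 1·(0.080) + 25·(0.040) + 25·(0.040) + 36·(0.080) + 81·(0.080) + 81·(0.120) = 21.320.
E[X^2 | Y ∈ {3, 6, 7}] = (21.320) / (0.600) = 35.5333.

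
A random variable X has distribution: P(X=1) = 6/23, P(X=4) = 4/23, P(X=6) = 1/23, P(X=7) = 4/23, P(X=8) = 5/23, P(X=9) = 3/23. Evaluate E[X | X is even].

P(X is even) = 10/23.
Σ over the event: 4·4/23 + 6·1/23 + 8·5/23 = 62/23.
E[X | X is even] = (62/23) / (10/23) = 31/5.

31/5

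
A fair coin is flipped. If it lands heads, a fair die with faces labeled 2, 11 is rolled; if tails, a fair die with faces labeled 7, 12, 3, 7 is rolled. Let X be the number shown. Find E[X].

55/8

E[X | heads] = (2+11)/2 = 13/2.
E[X | tails] = (7+12+3+7)/4 = 29/4.
E[X] = (1/2)·(13/2) + (1/2)·(29/4) = 55/8.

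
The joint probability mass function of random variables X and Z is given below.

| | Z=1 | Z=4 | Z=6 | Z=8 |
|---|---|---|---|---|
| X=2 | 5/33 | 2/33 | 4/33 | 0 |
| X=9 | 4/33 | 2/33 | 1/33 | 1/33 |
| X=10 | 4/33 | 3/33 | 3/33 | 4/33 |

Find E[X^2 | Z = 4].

470/7

P(Z = 4) = 7/33.
Summing X^2·P(X=x,Z=y) over the conditioning event gives 470/33.
E[X^2 | Z = 4] = (470/33) / (7/33) = 470/7.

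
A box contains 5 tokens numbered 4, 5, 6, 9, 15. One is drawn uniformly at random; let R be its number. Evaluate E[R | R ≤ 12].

6

P(R ≤ 12) = 4/5.
Σ over the event: 4·1/5 + 5·1/5 + 6·1/5 + 9·1/5 = 24/5.
E[R | R ≤ 12] = (24/5) / (4/5) = 6.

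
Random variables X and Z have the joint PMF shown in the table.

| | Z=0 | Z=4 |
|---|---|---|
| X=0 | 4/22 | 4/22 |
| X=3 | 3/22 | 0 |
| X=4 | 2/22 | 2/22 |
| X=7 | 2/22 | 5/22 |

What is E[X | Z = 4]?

43/11

P(Z = 4) = 1/2.
Σ X·P over the event = 0·(4/22) + 4·(2/22) + 7·(5/22) = 43/22.
E[X | Z = 4] = (43/22) / (1/2) = 43/11.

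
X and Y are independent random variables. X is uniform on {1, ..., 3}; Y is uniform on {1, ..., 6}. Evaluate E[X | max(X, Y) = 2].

P(max(X, Y) = 2) = 1/6.
Summing X·P(x,y) over outcomes with max(X, Y) = 2 gives 5/18.
E[X | max(X, Y) = 2] = (5/18) / (1/6) = 5/3.

5/3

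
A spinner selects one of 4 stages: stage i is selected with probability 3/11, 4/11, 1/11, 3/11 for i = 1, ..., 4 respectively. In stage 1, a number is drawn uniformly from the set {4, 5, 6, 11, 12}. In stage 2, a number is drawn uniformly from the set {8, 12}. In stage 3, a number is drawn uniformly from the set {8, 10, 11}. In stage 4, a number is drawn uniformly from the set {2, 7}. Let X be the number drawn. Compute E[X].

E[X | stage 1] = (4+5+6+11+12)/5 = 38/5.
E[X | stage 2] = (8+12)/2 = 10.
E[X | stage 3] = (8+10+11)/3 = 29/3.
E[X | stage 4] = (2+7)/2 = 9/2.
By the law of total expectation,
E[X] = (3/11)·(38/5) + (4/11)·(10) + (1/11)·(29/3) + (3/11)·(9/2) = 2579/330.

2579/330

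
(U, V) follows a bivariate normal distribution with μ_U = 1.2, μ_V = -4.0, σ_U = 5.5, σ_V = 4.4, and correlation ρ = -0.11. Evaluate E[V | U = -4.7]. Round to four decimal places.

E[V | U=x] = μ_V + ρ(σ_V/σ_U)(x − μ_U) for jointly normal variables.
E[V | U=-4.7] = -4.0 + (-0.11)·(4.4/5.5)·(-4.7 − (1.2)) = -4.0 + (-0.088)·(-5.9) = -3.4808.

-3.4808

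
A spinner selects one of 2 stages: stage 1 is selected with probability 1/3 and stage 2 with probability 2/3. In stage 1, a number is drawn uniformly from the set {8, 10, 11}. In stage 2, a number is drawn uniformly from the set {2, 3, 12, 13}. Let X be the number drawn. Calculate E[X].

74/9

E[X | stage 1] = (8+10+11)/3 = 29/3.
E[X | stage 2] = (2+3+12+13)/4 = 15/2.
E[X] = (1/3)·(29/3) + (2/3)·(15/2) = 74/9.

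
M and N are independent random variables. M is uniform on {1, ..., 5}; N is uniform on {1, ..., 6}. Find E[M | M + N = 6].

P(M + N = 6) = 1/6.
Summing M·P(x,y) over outcomes with M + N = 6 gives 1/2.
E[M | M + N = 6] = (1/2) / (1/6) = 3.

3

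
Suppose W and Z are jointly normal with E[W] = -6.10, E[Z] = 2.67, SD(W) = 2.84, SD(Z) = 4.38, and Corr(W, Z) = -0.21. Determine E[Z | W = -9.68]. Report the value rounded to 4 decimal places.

For a bivariate normal, E[Z | W=x] = μ_Z + ρ·(σ_Z/σ_W)·(x − μ_W).
E[Z | W=-9.68] = 2.67 + (-0.21)·(4.38/2.84)·(-9.68 − (-6.10)) = 2.67 + (-0.32387)·(-3.58) = 3.8295.

3.8295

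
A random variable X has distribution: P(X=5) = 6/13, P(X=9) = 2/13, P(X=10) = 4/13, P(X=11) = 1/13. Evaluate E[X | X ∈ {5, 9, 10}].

P(X ∈ {5, 9, 10}) = 12/13.
Σ over the event: 5·6/13 + 9·2/13 + 10·4/13 = 88/13.
E[X | X ∈ {5, 9, 10}] = (88/13) / (12/13) = 22/3.

22/3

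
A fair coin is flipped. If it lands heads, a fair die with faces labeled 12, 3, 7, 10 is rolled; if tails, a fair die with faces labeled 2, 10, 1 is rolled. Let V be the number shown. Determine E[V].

E[V | heads] = (12+3+7+10)/4 = 8.
E[V | tails] = (2+10+1)/3 = 13/3.
E[V] = (1/2)·(8) + (1/2)·(13/3) = 37/6.

37/6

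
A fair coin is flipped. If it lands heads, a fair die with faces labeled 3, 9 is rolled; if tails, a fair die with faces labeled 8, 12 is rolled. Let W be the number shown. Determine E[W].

E[W | heads] = (3+9)/2 = 6.
E[W | tails] = (8+12)/2 = 10.
E[W] = (1/2)·(6) + (1/2)·(10) = 8.

8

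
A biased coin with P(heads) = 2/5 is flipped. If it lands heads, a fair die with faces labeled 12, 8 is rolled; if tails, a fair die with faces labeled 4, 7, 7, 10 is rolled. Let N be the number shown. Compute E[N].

E[N | heads] = (12+8)/2 = 10.
E[N | tails] = (4+7+7+10)/4 = 7.
E[N] = (2/5)·(10) + (3/5)·(7) = 41/5.

41/5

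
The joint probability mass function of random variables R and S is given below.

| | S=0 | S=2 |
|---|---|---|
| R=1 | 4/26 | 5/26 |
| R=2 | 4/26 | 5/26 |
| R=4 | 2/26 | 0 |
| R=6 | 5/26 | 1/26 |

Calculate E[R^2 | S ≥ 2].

P(S ≥ 2) = 11/26.
Σ R^2·P over the event = 1·(5/26) + 4·(5/26) + 36·(1/26) = 61/26.
E[R^2 | S ≥ 2] = (61/26) / (11/26) = 61/11.

61/11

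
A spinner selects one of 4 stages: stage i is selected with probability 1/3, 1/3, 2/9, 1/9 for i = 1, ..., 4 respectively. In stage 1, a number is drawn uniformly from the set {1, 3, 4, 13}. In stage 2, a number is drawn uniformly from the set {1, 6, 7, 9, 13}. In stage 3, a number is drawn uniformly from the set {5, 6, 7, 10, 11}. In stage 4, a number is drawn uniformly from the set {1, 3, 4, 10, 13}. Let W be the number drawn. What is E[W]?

1183/180

E[W | stage 1] = (1+3+4+13)/4 = 21/4.
E[W | stage 2] = (1+6+7+9+13)/5 = 36/5.
E[W | stage 3] = (5+6+7+10+11)/5 = 39/5.
E[W | stage 4] = (1+3+4+10+13)/5 = 31/5.
E[W] = (1/3)·(21/4) + (1/3)·(36/5) + (2/9)·(39/5) + (1/9)·(31/5) = 1183/180.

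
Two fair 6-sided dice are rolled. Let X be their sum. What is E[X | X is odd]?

P(X is odd) = 1/2.
Σ over the event: 3·1/18 + 5·1/9 + 7·1/6 + 9·1/9 + 11·1/18 = 7/2.
E[X | X is odd] = (7/2) / (1/2) = 7.

7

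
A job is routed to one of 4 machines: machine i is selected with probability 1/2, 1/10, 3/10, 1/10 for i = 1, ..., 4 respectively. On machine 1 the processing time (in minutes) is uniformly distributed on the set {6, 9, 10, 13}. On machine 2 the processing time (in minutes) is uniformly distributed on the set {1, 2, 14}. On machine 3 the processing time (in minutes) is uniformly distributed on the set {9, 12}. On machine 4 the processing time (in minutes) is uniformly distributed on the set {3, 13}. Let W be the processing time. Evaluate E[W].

E[W | machine 1] = (6+9+10+13)/4 = 19/2.
E[W | machine 2] = (1+2+14)/3 = 17/3.
E[W | machine 3] = (9+12)/2 = 21/2.
E[W | machine 4] = (3+13)/2 = 8.
By the law of total expectation,
E[W] = (1/2)·(19/2) + (1/10)·(17/3) + (3/10)·(21/2) + (1/10)·(8) = 139/15.

139/15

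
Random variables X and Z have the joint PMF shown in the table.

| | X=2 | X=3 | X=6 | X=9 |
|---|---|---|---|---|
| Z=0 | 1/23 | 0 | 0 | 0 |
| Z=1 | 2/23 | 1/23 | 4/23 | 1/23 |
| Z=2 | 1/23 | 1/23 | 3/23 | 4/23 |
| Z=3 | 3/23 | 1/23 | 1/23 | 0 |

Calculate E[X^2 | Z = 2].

445/9

P(Z = 2) = 9/23.
Summing X^2·P(X=x,Z=y) over the conditioning event gives 445/23.
E[X^2 | Z = 2] = (445/23) / (9/23) = 445/9.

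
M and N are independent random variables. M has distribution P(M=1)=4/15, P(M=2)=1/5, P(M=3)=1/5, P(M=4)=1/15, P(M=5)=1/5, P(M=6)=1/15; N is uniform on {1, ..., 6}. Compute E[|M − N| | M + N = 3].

P(M + N = 3) = 7/90.
Summing |M−N|·P(x,y) over outcomes with M + N = 3 gives 7/90.
E[|M − N| | M + N = 3] = (7/90) / (7/90) = 1.

1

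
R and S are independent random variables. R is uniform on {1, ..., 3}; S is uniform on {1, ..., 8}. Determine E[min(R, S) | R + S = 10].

5/2

Outcomes with R + S = 10: (2,8), (3,7), each with probability 1/24.
E[min(R, S) | R + S = 10] = (2 + 3) / 2 = 5/2.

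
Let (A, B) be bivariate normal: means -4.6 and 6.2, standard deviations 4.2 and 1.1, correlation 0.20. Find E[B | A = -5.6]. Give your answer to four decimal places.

6.1476

E[B | A=x] = μ_B + ρ(σ_B/σ_A)(x − μ_A) for jointly normal variables.
E[B | A=-5.6] = 6.2 + (0.20)·(1.1/4.2)·(-5.6 − (-4.6)) = 6.2 + (0.052381)·(-1) = 6.1476.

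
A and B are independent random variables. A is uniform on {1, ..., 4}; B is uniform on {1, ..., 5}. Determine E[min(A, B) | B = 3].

9/4

Outcomes with B = 3: (1,3), (2,3), (3,3), (4,3), each with probability 1/20.
E[min(A, B) | B = 3] = (1 + 2 + 3 + 3) / 4 = 9/4.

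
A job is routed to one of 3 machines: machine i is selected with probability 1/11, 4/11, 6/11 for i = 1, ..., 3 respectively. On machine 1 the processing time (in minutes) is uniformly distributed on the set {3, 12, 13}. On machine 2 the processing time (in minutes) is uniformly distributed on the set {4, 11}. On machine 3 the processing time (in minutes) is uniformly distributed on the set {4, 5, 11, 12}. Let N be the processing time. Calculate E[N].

262/33

E[N | machine 1] = (3+12+13)/3 = 28/3.
E[N | machine 2] = (4+11)/2 = 15/2.
E[N | machine 3] = (4+5+11+12)/4 = 8.
By the law of total expectation,
E[N] = (1/11)·(28/3) + (4/11)·(15/2) + (6/11)·(8) = 262/33.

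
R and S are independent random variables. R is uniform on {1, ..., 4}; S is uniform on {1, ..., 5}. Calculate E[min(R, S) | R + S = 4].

4/3

Outcomes with R + S = 4: (1,3), (2,2), (3,1), each with probability 1/20.
E[min(R, S) | R + S = 4] = (1 + 2 + 1) / 3 = 4/3.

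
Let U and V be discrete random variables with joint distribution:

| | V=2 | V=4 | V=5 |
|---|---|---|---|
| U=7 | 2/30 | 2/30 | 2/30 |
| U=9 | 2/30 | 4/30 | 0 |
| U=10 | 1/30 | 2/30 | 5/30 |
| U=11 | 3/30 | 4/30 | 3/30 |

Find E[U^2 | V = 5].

P(V = 5) = 1/3.
Σ U^2·P over the event = 49·(2/30) + 100·(5/30) + 121·(3/30) = 961/30.
E[U^2 | V = 5] = (961/30) / (1/3) = 961/10.

961/10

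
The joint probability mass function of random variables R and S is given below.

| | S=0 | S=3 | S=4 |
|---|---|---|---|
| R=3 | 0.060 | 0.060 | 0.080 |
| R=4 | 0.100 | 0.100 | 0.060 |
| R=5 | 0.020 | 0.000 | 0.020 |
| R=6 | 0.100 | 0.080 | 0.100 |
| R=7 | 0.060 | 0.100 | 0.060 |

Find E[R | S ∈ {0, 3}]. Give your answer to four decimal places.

5.0882

P(S ∈ {0, 3}) = 0.680.
Summing R·P(R=x,S=y) over the conditioning event gives 3.460.
E[R | S ∈ {0, 3}] = (3.460) / (0.680) = 5.0882.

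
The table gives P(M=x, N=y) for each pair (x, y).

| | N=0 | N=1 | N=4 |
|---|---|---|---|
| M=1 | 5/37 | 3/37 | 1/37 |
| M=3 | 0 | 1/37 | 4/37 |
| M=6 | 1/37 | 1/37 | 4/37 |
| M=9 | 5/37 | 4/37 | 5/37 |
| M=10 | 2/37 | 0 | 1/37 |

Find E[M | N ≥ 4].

92/15

P(N ≥ 4) = 15/37.
Σ M·P over the event = 1·(1/37) + 3·(4/37) + 6·(4/37) + 9·(5/37) + 10·(1/37) = 92/37.
E[M | N ≥ 4] = (92/37) / (15/37) = 92/15.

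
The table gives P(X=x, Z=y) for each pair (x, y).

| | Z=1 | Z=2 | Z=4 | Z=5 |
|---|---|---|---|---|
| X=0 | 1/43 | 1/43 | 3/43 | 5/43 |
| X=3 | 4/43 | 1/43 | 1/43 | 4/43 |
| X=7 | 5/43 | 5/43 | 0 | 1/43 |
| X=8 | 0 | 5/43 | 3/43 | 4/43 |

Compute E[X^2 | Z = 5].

P(Z = 5) = 14/43.
Σ X^2·P over the event = 0·(5/43) + 9·(4/43) + 49·(1/43) + 64·(4/43) = 341/43.
E[X^2 | Z = 5] = (341/43) / (14/43) = 341/14.

341/14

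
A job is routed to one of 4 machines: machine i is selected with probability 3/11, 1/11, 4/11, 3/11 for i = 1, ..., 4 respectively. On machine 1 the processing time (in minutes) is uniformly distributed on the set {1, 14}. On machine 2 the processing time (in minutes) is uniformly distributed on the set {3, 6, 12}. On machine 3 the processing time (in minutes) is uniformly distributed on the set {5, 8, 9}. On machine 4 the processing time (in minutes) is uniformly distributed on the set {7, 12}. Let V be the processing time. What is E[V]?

262/33

E[V | machine 1] = (1+14)/2 = 15/2.
E[V | machine 2] = (3+6+12)/3 = 7.
E[V | machine 3] = (5+8+9)/3 = 22/3.
E[V | machine 4] = (7+12)/2 = 19/2.
By the law of total expectation,
E[V] = (3/11)·(15/2) + (1/11)·(7) + (4/11)·(22/3) + (3/11)·(19/2) = 262/33.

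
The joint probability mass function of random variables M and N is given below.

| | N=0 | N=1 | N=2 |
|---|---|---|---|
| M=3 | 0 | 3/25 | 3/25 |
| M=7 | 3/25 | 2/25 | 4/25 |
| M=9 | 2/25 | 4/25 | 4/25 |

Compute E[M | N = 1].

59/9

P(N = 1) = 9/25.
Σ M·P over the event = 3·(3/25) + 7·(2/25) + 9·(4/25) = 59/25.
E[M | N = 1] = (59/25) / (9/25) = 59/9.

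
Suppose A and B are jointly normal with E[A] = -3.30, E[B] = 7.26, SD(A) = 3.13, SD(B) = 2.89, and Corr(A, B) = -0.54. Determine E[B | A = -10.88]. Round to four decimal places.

The regression of B on A has slope ρ·σ_B/σ_A and passes through (μ_A, μ_B).
E[B | A=-10.88] = 7.26 + (-0.54)·(2.89/3.13)·(-10.88 − (-3.30)) = 7.26 + (-0.49859)·(-7.58) = 11.0393.

11.0393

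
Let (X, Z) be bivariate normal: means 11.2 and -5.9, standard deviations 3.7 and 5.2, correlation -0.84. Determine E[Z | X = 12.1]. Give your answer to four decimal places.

The regression of Z on X has slope ρ·σ_Z/σ_X and passes through (μ_X, μ_Z).
E[Z | X=12.1] = -5.9 + (-0.84)·(5.2/3.7)·(12.1 − (11.2)) = -5.9 + (-1.1805)·(0.9) = -6.9625.

-6.9625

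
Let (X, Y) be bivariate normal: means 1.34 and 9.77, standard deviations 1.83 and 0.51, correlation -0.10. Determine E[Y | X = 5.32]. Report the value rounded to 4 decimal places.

The regression of Y on X has slope ρ·σ_Y/σ_X and passes through (μ_X, μ_Y).
E[Y | X=5.32] = 9.77 + (-0.10)·(0.51/1.83)·(5.32 − (1.34)) = 9.77 + (-0.027869)·(3.98) = 9.6591.

9.6591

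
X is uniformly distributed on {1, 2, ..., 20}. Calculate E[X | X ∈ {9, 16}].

25/2

P(X ∈ {9, 16}) = 1/10.
Σ over the event: 9·1/20 + 16·1/20 = 5/4.
E[X | X ∈ {9, 16}] = (5/4) / (1/10) = 25/2.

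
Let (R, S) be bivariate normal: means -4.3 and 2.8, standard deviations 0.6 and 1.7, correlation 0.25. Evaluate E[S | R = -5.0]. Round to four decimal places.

For a bivariate normal, E[S | R=x] = μ_S + ρ·(σ_S/σ_R)·(x − μ_R).
E[S | R=-5.0] = 2.8 + (0.25)·(1.7/0.6)·(-5.0 − (-4.3)) = 2.8 + (0.70833)·(-0.7) = 2.3042.

2.3042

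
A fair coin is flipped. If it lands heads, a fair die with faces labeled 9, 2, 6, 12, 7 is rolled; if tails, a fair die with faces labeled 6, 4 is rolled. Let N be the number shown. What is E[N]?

61/10

E[N | heads] = (9+2+6+12+7)/5 = 36/5.
E[N | tails] = (6+4)/2 = 5.
By the law of total expectation,
E[N] = (1/2)·(36/5) + (1/2)·(5) = 61/10.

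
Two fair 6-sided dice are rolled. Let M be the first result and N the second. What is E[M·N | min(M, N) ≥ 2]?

16

P(min(M, N) ≥ 2) = 25/36.
Summing MN·P(x,y) over outcomes with min(M, N) ≥ 2 gives 100/9.
E[M·N | min(M, N) ≥ 2] = (100/9) / (25/36) = 16.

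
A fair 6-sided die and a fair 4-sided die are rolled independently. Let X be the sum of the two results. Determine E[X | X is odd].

6

P(X is odd) = 1/2.
Σ over the event: 3·1/12 + 5·1/6 + 7·1/6 + 9·1/12 = 3.
E[X | X is odd] = (3) / (1/2) = 6.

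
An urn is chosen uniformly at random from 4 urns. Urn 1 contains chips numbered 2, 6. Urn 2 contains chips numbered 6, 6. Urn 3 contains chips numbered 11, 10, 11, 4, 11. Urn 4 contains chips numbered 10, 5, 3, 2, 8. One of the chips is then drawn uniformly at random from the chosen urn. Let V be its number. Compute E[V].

E[V | urn 1] = (2+6)/2 = 4.
E[V | urn 2] = (6+6)/2 = 6.
E[V | urn 3] = (11+10+11+4+11)/5 = 47/5.
E[V | urn 4] = (10+5+3+2+8)/5 = 28/5.
E[V] = (1/4)·(4) + (1/4)·(6) + (1/4)·(47/5) + (1/4)·(28/5) = 25/4.

25/4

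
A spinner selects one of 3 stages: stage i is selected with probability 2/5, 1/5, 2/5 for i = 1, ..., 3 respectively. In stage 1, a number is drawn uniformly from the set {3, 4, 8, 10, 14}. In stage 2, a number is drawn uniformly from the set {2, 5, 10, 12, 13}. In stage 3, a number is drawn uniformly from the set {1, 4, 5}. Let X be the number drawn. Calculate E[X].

92/15

E[X | stage 1] = (3+4+8+10+14)/5 = 39/5.
E[X | stage 2] = (2+5+10+12+13)/5 = 42/5.
E[X | stage 3] = (1+4+5)/3 = 10/3.
By the law of total expectation,
E[X] = (2/5)·(39/5) + (1/5)·(42/5) + (2/5)·(10/3) = 92/15.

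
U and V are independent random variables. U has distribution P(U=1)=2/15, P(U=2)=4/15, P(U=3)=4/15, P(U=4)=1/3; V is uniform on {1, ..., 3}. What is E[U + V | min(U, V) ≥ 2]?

P(min(U, V) ≥ 2) = 26/45.
Summing (U+V)·P(x,y) over outcomes with min(U, V) ≥ 2 gives 29/9.
E[U + V | min(U, V) ≥ 2] = (29/9) / (26/45) = 145/26.

145/26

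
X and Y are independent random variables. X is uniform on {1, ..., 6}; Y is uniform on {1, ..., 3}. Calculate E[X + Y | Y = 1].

Outcomes with Y = 1: (1,1), (2,1), (3,1), (4,1), (5,1), (6,1), each with probability 1/18.
E[X + Y | Y = 1] = (2 + 3 + 4 + 5 + 6 + 7) / 6 = 9/2.

9/2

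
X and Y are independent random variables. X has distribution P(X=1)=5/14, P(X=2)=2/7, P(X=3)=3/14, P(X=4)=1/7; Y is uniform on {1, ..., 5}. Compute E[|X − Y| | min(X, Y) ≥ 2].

P(min(X, Y) ≥ 2) = 18/35.
Summing |X−Y|·P(x,y) over outcomes with min(X, Y) ≥ 2 gives 22/35.
E[|X − Y| | min(X, Y) ≥ 2] = (22/35) / (18/35) = 11/9.

11/9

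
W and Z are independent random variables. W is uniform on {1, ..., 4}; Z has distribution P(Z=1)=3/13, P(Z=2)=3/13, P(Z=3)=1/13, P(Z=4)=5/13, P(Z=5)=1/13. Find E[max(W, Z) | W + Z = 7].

P(W + Z = 7) = 7/52.
Summing max(W,Z)·P(x,y) over outcomes with W + Z = 7 gives 29/52.
E[max(W, Z) | W + Z = 7] = (29/52) / (7/52) = 29/7.

29/7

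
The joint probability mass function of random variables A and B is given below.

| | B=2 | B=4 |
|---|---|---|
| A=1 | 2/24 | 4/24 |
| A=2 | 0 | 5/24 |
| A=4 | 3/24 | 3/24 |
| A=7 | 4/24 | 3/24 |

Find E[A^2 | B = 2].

82/3

P(B = 2) = 3/8.
Σ A^2·P over the event = 1·(2/24) + 16·(3/24) + 49·(4/24) = 41/4.
E[A^2 | B = 2] = (41/4) / (3/8) = 82/3.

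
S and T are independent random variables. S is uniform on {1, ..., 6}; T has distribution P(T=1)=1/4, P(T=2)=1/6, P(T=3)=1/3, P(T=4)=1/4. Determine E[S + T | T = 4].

P(T = 4) = 1/4.
Summing (S+T)·P(x,y) over outcomes with T = 4 gives 15/8.
E[S + T | T = 4] = (15/8) / (1/4) = 15/2.

15/2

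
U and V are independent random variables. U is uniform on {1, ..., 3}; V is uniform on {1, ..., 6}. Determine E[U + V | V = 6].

8

Outcomes with V = 6: (1,6), (2,6), (3,6), each with probability 1/18.
E[U + V | V = 6] = (7 + 8 + 9) / 3 = 8.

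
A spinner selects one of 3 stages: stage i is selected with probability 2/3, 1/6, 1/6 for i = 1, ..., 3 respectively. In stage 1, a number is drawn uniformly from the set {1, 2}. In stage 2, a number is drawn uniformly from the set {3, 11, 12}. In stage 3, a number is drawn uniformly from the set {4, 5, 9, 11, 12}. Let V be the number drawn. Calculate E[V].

E[V | stage 1] = (1+2)/2 = 3/2.
E[V | stage 2] = (3+11+12)/3 = 26/3.
E[V | stage 3] = (4+5+9+11+12)/5 = 41/5.
E[V] = (2/3)·(3/2) + (1/6)·(26/3) + (1/6)·(41/5) = 343/90.

343/90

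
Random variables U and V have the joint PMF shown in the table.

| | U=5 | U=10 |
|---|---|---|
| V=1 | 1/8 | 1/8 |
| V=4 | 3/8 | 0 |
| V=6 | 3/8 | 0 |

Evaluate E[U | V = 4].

P(V = 4) = 3/8.
Σ U·P over the event = 5·(3/8) = 15/8.
E[U | V = 4] = (15/8) / (3/8) = 5.

5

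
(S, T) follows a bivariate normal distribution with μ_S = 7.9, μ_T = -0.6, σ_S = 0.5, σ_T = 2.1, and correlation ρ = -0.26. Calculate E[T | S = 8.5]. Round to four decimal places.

-1.2552

For a bivariate normal, E[T | S=x] = μ_T + ρ·(σ_T/σ_S)·(x − μ_S).
E[T | S=8.5] = -0.6 + (-0.26)·(2.1/0.5)·(8.5 − (7.9)) = -0.6 + (-1.092)·(0.6) = -1.2552.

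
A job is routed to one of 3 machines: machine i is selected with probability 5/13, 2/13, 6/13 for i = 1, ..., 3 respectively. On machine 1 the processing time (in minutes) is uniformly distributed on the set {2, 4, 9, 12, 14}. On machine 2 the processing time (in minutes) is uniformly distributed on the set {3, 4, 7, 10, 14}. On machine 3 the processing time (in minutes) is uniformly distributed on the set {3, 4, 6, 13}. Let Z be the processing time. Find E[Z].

E[Z | machine 1] = (2+4+9+12+14)/5 = 41/5.
E[Z | machine 2] = (3+4+7+10+14)/5 = 38/5.
E[Z | machine 3] = (3+4+6+13)/4 = 13/2.
E[Z] = (5/13)·(41/5) + (2/13)·(38/5) + (6/13)·(13/2) = 476/65.

476/65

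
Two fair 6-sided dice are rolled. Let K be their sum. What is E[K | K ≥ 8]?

P(K ≥ 8) = 5/12.
Σ over the event: 8·5/36 + 9·1/9 + 10·1/12 + 11·1/18 + 12·1/36 = 35/9.
E[K | K ≥ 8] = (35/9) / (5/12) = 28/3.

28/3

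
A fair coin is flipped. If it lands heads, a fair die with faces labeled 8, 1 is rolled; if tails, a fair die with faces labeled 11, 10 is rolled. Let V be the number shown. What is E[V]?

E[V | heads] = (8+1)/2 = 9/2.
E[V | tails] = (11+10)/2 = 21/2.
E[V] = (1/2)·(9/2) + (1/2)·(21/2) = 15/2.

15/2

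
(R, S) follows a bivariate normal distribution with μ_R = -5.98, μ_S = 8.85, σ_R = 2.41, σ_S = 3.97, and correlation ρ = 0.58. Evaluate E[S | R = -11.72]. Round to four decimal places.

3.3658

E[S | R=x] = μ_S + ρ(σ_S/σ_R)(x − μ_R) for jointly normal variables.
E[S | R=-11.72] = 8.85 + (0.58)·(3.97/2.41)·(-11.72 − (-5.98)) = 8.85 + (0.95544)·(-5.74) = 3.3658.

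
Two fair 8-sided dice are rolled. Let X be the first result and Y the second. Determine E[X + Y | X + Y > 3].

P(X + Y > 3) = 61/64.
Summing (X+Y)·P(x,y) over outcomes with X + Y > 3 gives 71/8.
E[X + Y | X + Y > 3] = (71/8) / (61/64) = 568/61.

568/61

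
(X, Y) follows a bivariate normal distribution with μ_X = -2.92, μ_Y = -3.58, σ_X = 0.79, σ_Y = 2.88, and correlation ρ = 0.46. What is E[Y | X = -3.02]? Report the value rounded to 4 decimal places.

The regression of Y on X has slope ρ·σ_Y/σ_X and passes through (μ_X, μ_Y).
E[Y | X=-3.02] = -3.58 + (0.46)·(2.88/0.79)·(-3.02 − (-2.92)) = -3.58 + (1.677)·(-0.1) = -3.7477.

-3.7477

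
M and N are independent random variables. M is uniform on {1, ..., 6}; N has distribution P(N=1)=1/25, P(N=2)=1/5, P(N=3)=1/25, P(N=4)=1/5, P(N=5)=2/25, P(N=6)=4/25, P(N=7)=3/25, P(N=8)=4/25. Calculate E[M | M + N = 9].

P(M + N = 9) = 19/150.
Summing M·P(x,y) over outcomes with M + N = 9 gives 61/150.
E[M | M + N = 9] = (61/150) / (19/150) = 61/19.

61/19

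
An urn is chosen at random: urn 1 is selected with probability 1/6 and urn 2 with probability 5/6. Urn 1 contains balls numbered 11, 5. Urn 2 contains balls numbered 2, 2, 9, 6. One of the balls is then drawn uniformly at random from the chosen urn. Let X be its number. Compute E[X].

127/24

E[X | urn 1] = (11+5)/2 = 8.
E[X | urn 2] = (2+2+9+6)/4 = 19/4.
E[X] = (1/6)·(8) + (5/6)·(19/4) = 127/24.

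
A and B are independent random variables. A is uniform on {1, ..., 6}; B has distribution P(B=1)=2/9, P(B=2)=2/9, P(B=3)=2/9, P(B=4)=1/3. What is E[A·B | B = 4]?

14

P(B = 4) = 1/3.
Summing AB·P(x,y) over outcomes with B = 4 gives 14/3.
E[A·B | B = 4] = (14/3) / (1/3) = 14.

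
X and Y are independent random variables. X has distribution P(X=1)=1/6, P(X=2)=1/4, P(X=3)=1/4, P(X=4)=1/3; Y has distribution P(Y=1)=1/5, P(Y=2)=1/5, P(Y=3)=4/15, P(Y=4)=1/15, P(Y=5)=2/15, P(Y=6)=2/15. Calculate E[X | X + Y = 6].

P(X + Y = 6) = 31/180.
Summing X·P(x,y) over outcomes with X + Y = 6 gives 47/90.
E[X | X + Y = 6] = (47/90) / (31/180) = 94/31.

94/31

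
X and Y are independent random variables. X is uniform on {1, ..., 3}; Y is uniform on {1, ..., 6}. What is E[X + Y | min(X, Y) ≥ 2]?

13/2

P(min(X, Y) ≥ 2) = 5/9.
Summing (X+Y)·P(x,y) over outcomes with min(X, Y) ≥ 2 gives 65/18.
E[X + Y | min(X, Y) ≥ 2] = (65/18) / (5/9) = 13/2.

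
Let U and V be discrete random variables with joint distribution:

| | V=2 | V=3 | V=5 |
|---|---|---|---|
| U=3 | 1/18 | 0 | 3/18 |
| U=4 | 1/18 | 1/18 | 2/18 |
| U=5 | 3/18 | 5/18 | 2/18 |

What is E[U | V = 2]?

P(V = 2) = 5/18.
Σ U·P over the event = 3·(1/18) + 4·(1/18) + 5·(3/18) = 11/9.
E[U | V = 2] = (11/9) / (5/18) = 22/5.

22/5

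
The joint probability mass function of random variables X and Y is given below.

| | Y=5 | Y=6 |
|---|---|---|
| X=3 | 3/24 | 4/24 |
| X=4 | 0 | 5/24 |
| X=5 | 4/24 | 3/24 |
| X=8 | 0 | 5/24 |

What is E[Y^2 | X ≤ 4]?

133/4

P(X ≤ 4) = 1/2.
Σ Y^2·P over the event = 25·(3/24) + 36·(4/24) + 36·(5/24) = 133/8.
E[Y^2 | X ≤ 4] = (133/8) / (1/2) = 133/4.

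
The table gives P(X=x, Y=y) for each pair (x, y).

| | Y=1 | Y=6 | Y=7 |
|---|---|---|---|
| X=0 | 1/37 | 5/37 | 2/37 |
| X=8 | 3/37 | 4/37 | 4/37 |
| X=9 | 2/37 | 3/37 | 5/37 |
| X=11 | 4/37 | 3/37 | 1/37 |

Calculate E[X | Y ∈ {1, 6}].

178/25

P(Y ∈ {1, 6}) = 25/37.
Σ X·P over the event = 0·(1/37) + 0·(5/37) + 8·(3/37) + 8·(4/37) + 9·(2/37) + 9·(3/37) + 11·(4/37) + 11·(3/37) = 178/37.
E[X | Y ∈ {1, 6}] = (178/37) / (25/37) = 178/25.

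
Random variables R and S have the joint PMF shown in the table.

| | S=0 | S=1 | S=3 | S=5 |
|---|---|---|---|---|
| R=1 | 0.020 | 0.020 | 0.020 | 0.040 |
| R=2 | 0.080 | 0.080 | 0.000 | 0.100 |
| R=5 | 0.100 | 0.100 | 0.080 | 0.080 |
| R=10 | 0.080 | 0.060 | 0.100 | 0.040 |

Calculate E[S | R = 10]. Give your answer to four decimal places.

P(R = 10) = 0.280.
Summing S·P(R=x,S=y) over the conditioning event gives 0.560.
E[S | R = 10] = (0.560) / (0.280) = 2.0000.

2.0000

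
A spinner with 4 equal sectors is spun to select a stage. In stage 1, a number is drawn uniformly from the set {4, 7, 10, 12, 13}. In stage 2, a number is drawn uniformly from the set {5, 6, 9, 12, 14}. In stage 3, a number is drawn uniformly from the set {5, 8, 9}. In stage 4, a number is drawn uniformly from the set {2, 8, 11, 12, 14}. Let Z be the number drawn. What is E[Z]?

527/60

E[Z | stage 1] = (4+7+10+12+13)/5 = 46/5.
E[Z | stage 2] = (5+6+9+12+14)/5 = 46/5.
E[Z | stage 3] = (5+8+9)/3 = 22/3.
E[Z | stage 4] = (2+8+11+12+14)/5 = 47/5.
E[Z] = (1/4)·(46/5) + (1/4)·(46/5) + (1/4)·(22/3) + (1/4)·(47/5) = 527/60.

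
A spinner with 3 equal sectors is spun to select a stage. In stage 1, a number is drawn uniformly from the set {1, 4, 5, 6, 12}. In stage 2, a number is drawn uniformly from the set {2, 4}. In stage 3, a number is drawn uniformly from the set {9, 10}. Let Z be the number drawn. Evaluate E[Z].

E[Z | stage 1] = (1+4+5+6+12)/5 = 28/5.
E[Z | stage 2] = (2+4)/2 = 3.
E[Z | stage 3] = (9+10)/2 = 19/2.
By the law of total expectation,
E[Z] = (1/3)·(28/5) + (1/3)·(3) + (1/3)·(19/2) = 181/30.

181/30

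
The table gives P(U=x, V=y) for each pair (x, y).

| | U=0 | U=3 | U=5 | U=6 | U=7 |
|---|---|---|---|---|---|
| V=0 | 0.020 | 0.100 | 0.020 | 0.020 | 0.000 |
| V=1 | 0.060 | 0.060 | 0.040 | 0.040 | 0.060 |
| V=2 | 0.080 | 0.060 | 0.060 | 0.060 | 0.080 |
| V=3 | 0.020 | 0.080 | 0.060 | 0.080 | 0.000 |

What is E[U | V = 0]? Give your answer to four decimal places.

P(V = 0) = 0.160.
Σ U·P over the event = 0·(0.020) + 3·(0.100) + 5·(0.020) + 6·(0.020) = 0.520.
E[U | V = 0] = (0.520) / (0.160) = 3.2500.

3.2500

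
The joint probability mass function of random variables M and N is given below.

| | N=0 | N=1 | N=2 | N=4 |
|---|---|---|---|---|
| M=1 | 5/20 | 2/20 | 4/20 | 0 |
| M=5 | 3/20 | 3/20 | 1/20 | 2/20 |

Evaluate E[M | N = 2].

P(N = 2) = 1/4.
Σ M·P over the event = 1·(4/20) + 5·(1/20) = 9/20.
E[M | N = 2] = (9/20) / (1/4) = 9/5.

9/5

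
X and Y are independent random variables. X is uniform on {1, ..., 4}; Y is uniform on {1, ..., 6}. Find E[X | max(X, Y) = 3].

Outcomes with max(X, Y) = 3: (1,3), (2,3), (3,1), (3,2), (3,3), each with probability 1/24.
E[X | max(X, Y) = 3] = (1 + 2 + 3 + 3 + 3) / 5 = 12/5.

12/5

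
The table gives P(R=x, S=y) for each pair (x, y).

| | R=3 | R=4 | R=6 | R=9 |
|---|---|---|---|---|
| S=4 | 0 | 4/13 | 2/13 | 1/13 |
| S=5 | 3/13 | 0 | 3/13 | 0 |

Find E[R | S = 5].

P(S = 5) = 6/13.
Σ R·P over the event = 3·(3/13) + 6·(3/13) = 27/13.
E[R | S = 5] = (27/13) / (6/13) = 9/2.

9/2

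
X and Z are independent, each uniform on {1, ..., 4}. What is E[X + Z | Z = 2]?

P(Z = 2) = 1/4.
Summing (X+Z)·P(x,y) over outcomes with Z = 2 gives 9/8.
E[X + Z | Z = 2] = (9/8) / (1/4) = 9/2.

9/2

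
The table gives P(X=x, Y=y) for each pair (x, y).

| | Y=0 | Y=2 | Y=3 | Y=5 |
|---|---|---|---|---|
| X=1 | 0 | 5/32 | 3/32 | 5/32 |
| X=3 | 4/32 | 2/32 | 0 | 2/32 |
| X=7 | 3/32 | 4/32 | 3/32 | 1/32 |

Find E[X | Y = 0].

33/7

P(Y = 0) = 7/32.
Σ X·P over the event = 3·(4/32) + 7·(3/32) = 33/32.
E[X | Y = 0] = (33/32) / (7/32) = 33/7.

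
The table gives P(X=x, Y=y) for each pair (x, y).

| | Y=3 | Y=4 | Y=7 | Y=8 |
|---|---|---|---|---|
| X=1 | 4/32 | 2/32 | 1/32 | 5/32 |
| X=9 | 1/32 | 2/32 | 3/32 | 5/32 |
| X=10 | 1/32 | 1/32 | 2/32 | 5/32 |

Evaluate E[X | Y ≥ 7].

148/21

P(Y ≥ 7) = 21/32.
Σ X·P over the event = 1·(1/32) + 1·(5/32) + 9·(3/32) + 9·(5/32) + 10·(2/32) + 10·(5/32) = 37/8.
E[X | Y ≥ 7] = (37/8) / (21/32) = 148/21.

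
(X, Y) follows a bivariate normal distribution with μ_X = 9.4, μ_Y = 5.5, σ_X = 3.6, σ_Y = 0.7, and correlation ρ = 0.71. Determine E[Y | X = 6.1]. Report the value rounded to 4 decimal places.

5.0444

The regression of Y on X has slope ρ·σ_Y/σ_X and passes through (μ_X, μ_Y).
E[Y | X=6.1] = 5.5 + (0.71)·(0.7/3.6)·(6.1 − (9.4)) = 5.5 + (0.13806)·(-3.3) = 5.0444.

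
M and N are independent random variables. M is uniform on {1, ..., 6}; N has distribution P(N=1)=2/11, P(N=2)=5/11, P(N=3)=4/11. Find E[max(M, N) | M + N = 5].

35/11

P(M + N = 5) = 1/6.
Summing max(M,N)·P(x,y) over outcomes with M + N = 5 gives 35/66.
E[max(M, N) | M + N = 5] = (35/66) / (1/6) = 35/11.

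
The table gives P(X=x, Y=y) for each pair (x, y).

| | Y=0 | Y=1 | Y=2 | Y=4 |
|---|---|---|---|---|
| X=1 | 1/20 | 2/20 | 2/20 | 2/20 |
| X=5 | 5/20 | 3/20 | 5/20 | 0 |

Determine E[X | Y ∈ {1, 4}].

19/7

P(Y ∈ {1, 4}) = 7/20.
Σ X·P over the event = 1·(2/20) + 1·(2/20) + 5·(3/20) = 19/20.
E[X | Y ∈ {1, 4}] = (19/20) / (7/20) = 19/7.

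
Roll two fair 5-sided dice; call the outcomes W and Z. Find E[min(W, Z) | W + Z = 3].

Outcomes with W + Z = 3: (1,2), (2,1), each with probability 1/25.
E[min(W, Z) | W + Z = 3] = (1 + 1) / 2 = 1.

1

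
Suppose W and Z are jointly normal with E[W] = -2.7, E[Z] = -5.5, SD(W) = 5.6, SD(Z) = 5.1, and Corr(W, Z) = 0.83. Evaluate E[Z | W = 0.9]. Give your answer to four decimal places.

For a bivariate normal, E[Z | W=x] = μ_Z + ρ·(σ_Z/σ_W)·(x − μ_W).
E[Z | W=0.9] = -5.5 + (0.83)·(5.1/5.6)·(0.9 − (-2.7)) = -5.5 + (0.75589)·(3.6) = -2.7788.

-2.7788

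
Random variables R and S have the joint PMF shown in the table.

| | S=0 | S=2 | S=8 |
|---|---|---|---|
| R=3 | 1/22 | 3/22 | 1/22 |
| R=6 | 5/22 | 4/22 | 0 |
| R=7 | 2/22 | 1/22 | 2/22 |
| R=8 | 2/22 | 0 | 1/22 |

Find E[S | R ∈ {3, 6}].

P(R ∈ {3, 6}) = 7/11.
Σ S·P over the event = 0·(1/22) + 2·(3/22) + 8·(1/22) + 0·(5/22) + 2·(4/22) = 1.
E[S | R ∈ {3, 6}] = (1) / (7/11) = 11/7.

11/7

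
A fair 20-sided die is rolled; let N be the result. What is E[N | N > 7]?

14

P(N > 7) = 13/20.
E[N | N > 7] = (91/10) / (13/20) = 14.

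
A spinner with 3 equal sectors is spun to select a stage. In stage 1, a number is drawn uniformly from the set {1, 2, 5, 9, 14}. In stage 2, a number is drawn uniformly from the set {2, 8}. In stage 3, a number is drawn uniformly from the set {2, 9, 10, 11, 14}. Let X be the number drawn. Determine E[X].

E[X | stage 1] = (1+2+5+9+14)/5 = 31/5.
E[X | stage 2] = (2+8)/2 = 5.
E[X | stage 3] = (2+9+10+11+14)/5 = 46/5.
By the law of total expectation,
E[X] = (1/3)·(31/5) + (1/3)·(5) + (1/3)·(46/5) = 34/5.

34/5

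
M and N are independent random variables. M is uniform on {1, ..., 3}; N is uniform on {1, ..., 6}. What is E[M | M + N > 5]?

20/9

Outcomes with M + N > 5: (1,5), (1,6), (2,4), (2,5), (2,6), (3,3), (3,4), (3,5), (3,6), each with probability 1/18.
E[M | M + N > 5] = (1 + 1 + 2 + 2 + 2 + 3 + 3 + 3 + 3) / 9 = 20/9.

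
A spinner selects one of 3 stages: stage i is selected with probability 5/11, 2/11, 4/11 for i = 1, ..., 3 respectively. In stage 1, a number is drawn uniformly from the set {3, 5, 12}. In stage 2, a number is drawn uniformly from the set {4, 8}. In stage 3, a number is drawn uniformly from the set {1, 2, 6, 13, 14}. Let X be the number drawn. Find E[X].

1112/165

E[X | stage 1] = (3+5+12)/3 = 20/3.
E[X | stage 2] = (4+8)/2 = 6.
E[X | stage 3] = (1+2+6+13+14)/5 = 36/5.
E[X] = (5/11)·(20/3) + (2/11)·(6) + (4/11)·(36/5) = 1112/165.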